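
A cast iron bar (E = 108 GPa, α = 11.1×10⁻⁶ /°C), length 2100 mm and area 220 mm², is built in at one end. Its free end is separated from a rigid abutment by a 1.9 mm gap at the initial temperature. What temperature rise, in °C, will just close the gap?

The gap closes when αΔT L = 1.9 mm, since the bar is still unstressed at that instant.
So ΔT = g/(αL) = 1.9/(11.1×10⁻⁶ × 2100) = 81.51 °C.

ΔT ≈ 81.5 °C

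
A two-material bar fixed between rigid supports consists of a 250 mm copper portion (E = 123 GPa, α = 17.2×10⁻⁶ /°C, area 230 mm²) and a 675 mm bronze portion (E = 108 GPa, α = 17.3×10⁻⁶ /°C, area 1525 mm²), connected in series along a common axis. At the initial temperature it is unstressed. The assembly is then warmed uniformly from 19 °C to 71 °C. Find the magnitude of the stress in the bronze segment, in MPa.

σ ≈ 42.1 MPa (compressive)

With the walls removed the bar would change length by δ_free = Σ αᵢΔT Lᵢ = 17.2×10⁻⁶×52×250 + 17.3×10⁻⁶×52×675 = 0.8308 mm.
Since the ends are fixed, an axial force P builds up, equal in every segment, with P · Σ Lᵢ/(AᵢEᵢ) = δ_free.
The series flexibility is Σ Lᵢ/(AᵢEᵢ) = 250/(230×123×10³) + 675/(1525×108×10³) = 1.294×10⁻⁵ mm/N.
P = 0.8308 / 1.294×10⁻⁵ = 64230 N = 64.23 kN, compressive.
σ_{bronze} = P / A = 64230 / 1525 = 42.12 MPa.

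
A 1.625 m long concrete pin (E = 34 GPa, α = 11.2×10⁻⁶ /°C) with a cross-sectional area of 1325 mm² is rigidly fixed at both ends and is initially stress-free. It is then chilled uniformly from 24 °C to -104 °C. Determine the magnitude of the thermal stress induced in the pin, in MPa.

The supports are rigid, so the total axial strain is zero. The restrained thermal strain is ε = αΔT = 11.2×10⁻⁶ × 128 = 1433.6×10⁻⁶.
The stress required to suppress this strain is σ = Eε = 34×10³ × 1433.6×10⁻⁶ = 48.74 MPa, tensile since the pin is trying to contract.

σ ≈ 48.7 MPa (tensile)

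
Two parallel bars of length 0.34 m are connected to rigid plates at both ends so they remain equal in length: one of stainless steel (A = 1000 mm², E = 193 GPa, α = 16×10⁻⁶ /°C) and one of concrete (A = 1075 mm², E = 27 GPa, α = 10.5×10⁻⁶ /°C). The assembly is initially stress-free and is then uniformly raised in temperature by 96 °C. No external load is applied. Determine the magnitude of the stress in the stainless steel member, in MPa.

σ ≈ 13.3 MPa (compressive)

The stainless steel has the larger α, so on heating it would change length more than the concrete if both were free. The rigid plates force a common final length, so the stainless steel is put into compression and the concrete into tension, with equal and opposite forces P (no external load).
Compatibility of the two members (thermal + elastic change equal): (α₁ − α₂)ΔT = P·[1/(A₁E₁) + 1/(A₂E₂)].
|α₁ − α₂|·ΔT = 5.5×10⁻⁶ × 96 = 0.000528.
1/(A₁E₁) + 1/(A₂E₂) = 1/(1000×193×10³) + 1/(1075×27×10³) = 3.963×10⁻⁸ N⁻¹.
P = 0.000528 / 3.963×10⁻⁸ = 13320 N = 13.32 kN.
σ_{stainless steel} = P/A₁ = 13320/1000 = 13.32 MPa, compressive.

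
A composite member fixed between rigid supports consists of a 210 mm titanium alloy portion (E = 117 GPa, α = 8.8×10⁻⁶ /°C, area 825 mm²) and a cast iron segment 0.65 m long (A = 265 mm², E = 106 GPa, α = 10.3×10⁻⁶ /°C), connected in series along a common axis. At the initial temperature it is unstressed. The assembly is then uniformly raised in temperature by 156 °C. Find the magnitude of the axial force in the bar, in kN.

If the supports were absent, the total length change would be Σ αᵢΔT Lᵢ = 8.8×10⁻⁶×156×210 + 10.3×10⁻⁶×156×650 = 1.333 mm.
The walls prevent any net length change, so an axial force P (same in every segment) develops. Compatibility: P · Σ Lᵢ/(AᵢEᵢ) = δ_free.
The series flexibility is Σ Lᵢ/(AᵢEᵢ) = 210/(825×117×10³) + 650/(265×106×10³) = 2.532×10⁻⁵ mm/N.
So P = 1.333 / 2.532×10⁻⁵ = 52.64 kN, compressive.

P ≈ 52.6 kN (compressive)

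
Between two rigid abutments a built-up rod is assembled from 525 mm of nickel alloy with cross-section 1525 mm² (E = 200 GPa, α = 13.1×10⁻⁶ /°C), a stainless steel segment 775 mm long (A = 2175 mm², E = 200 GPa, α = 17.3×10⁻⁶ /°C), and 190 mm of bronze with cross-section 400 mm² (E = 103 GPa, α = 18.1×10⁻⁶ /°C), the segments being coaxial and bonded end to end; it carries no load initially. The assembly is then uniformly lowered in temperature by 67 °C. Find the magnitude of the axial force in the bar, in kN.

P ≈ 196 kN (tensile)

With the walls removed the bar would change length by δ_free = Σ αᵢΔT Lᵢ = 13.1×10⁻⁶×67×525 + 17.3×10⁻⁶×67×775 + 18.1×10⁻⁶×67×190 = 1.59 mm.
Since the ends are fixed, an axial force P builds up, equal in every segment, with P · Σ Lᵢ/(AᵢEᵢ) = δ_free.
Σ Lᵢ/(AᵢEᵢ) = 525/(1525×200×10³) + 775/(2175×200×10³) + 190/(400×103×10³) = 8.115×10⁻⁶ mm/N.
Hence P = δ_free / Σ(L/AE) = 1.59/8.115×10⁻⁶ = 195.9 kN (tensile).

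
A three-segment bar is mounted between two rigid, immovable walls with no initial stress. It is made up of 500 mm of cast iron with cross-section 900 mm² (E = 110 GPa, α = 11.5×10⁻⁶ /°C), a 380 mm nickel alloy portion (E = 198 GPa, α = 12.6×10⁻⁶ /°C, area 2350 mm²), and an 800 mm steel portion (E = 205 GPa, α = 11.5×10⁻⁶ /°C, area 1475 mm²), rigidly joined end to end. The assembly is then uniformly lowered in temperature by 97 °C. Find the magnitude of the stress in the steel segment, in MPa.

σ ≈ 152 MPa (tensile)

With the walls removed the bar would change length by δ_free = Σ αᵢΔT Lᵢ = 11.5×10⁻⁶×97×500 + 12.6×10⁻⁶×97×380 + 11.5×10⁻⁶×97×800 = 1.915 mm.
Since the ends are fixed, an axial force P builds up, equal in every segment, with P · Σ Lᵢ/(AᵢEᵢ) = δ_free.
The series flexibility is Σ Lᵢ/(AᵢEᵢ) = 500/(900×110×10³) + 380/(2350×198×10³) + 800/(1475×205×10³) = 8.513×10⁻⁶ mm/N.
So P = 1.915 / 8.513×10⁻⁶ = 224.9 kN, tensile.
σ_{steel} = P / A = 224900 / 1475 = 152.5 MPa.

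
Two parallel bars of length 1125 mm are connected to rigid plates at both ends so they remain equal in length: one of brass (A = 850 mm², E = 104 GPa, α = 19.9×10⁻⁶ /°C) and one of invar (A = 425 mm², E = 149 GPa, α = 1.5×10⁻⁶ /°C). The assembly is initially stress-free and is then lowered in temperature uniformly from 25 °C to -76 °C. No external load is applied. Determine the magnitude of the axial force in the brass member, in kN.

P ≈ 68.6 kN (tensile in the brass)

Equilibrium of a rigid end plate with no external load gives equal and opposite internal forces ±P in the two members. Since α_{brass} > α_{invar}, cooling drives the brass into tension and the invar into compression.
Equating the net (thermal + elastic) strains gives |α₁ − α₂|·ΔT = P·[1/(A₁E₁) + 1/(A₂E₂)].
|α₁ − α₂|·ΔT = 18.4×10⁻⁶ × 101 = 0.001858.
1/(A₁E₁) + 1/(A₂E₂) = 1/(850×104×10³) + 1/(425×149×10³) = 2.71×10⁻⁸ N⁻¹.
So P = 0.001858 / 2.71×10⁻⁸ = 68.57 kN.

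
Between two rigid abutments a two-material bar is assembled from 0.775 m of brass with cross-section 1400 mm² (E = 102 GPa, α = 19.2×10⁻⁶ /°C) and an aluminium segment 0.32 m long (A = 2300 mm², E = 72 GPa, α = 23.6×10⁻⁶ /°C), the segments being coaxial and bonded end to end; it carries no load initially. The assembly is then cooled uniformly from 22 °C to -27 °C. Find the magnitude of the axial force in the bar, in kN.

Free thermal contraction of the whole bar: Σ αᵢΔT Lᵢ = 19.2×10⁻⁶×49×775 + 23.6×10⁻⁶×49×320 = 1.099 mm.
Since the ends are fixed, an axial force P builds up, equal in every segment, with P · Σ Lᵢ/(AᵢEᵢ) = δ_free.
Σ Lᵢ/(AᵢEᵢ) = 775/(1400×102×10³) + 320/(2300×72×10³) = 7.36×10⁻⁶ mm/N.
P = 1.099 / 7.36×10⁻⁶ = 149400 N = 149.4 kN, tensile.

P ≈ 149 kN (tensile)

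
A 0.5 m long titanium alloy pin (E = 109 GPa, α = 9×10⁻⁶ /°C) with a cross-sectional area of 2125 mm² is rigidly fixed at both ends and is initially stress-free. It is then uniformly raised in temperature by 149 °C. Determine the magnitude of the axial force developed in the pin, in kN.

P ≈ 311 kN (compressive)

The ends cannot move, so σ = EαΔT = 109×10³ × 9×10⁻⁶ × 149 = 146.2 MPa.
P = AEαΔT = 2125 × 109×10³ × 9×10⁻⁶ × 149 = 310.6 kN (compressive).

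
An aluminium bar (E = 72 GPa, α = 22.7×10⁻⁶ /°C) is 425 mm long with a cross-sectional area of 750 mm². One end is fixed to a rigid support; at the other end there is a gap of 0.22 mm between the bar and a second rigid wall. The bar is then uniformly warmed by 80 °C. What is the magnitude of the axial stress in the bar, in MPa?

Free thermal elongation = αΔT L = 22.7×10⁻⁶ × 80 × 425 = 0.7718 mm.
After closing the 0.22 mm clearance, 0.7718 − 0.22 = 0.5518 mm of expansion remains to be suppressed by the wall.
So σ = E(δ_free − g)/L = 72×10³ × 0.5518/425 = 93.48 MPa.

σ ≈ 93.5 MPa (compressive)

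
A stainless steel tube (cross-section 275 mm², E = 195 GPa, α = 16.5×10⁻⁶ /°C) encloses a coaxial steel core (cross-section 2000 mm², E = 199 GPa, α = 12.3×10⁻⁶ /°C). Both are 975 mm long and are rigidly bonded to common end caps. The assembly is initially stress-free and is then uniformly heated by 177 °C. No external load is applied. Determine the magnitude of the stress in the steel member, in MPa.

Both members must finish at the same length. With the larger α, the stainless steel tends to over-expand; the plates restrain it, putting the stainless steel in compression and the steel in tension. With no external load the two internal forces are equal and opposite, magnitude P.
Equating the net (thermal + elastic) strains gives |α₁ − α₂|·ΔT = P·[1/(A₁E₁) + 1/(A₂E₂)].
|α₁ − α₂|·ΔT = 4.2×10⁻⁶ × 177 = 0.0007434.
1/(A₁E₁) + 1/(A₂E₂) = 1/(275×195×10³) + 1/(2000×199×10³) = 2.116×10⁻⁸ N⁻¹.
So P = 0.0007434 / 2.116×10⁻⁸ = 35.13 kN.
σ_{steel} = P/A₂ = 35130/2000 = 17.57 MPa, tensile.

σ ≈ 17.6 MPa (tensile)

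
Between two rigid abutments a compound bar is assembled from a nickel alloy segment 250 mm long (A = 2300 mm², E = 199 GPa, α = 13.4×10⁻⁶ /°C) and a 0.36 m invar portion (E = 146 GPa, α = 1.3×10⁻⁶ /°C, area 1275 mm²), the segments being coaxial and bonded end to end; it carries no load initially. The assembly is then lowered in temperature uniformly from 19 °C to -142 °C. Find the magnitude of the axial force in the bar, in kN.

With the walls removed the bar would change length by δ_free = Σ αᵢΔT Lᵢ = 13.4×10⁻⁶×161×250 + 1.3×10⁻⁶×161×360 = 0.6147 mm.
Since the ends are fixed, an axial force P builds up, equal in every segment, with P · Σ Lᵢ/(AᵢEᵢ) = δ_free.
The series flexibility is Σ Lᵢ/(AᵢEᵢ) = 250/(2300×199×10³) + 360/(1275×146×10³) = 2.48×10⁻⁶ mm/N.
P = 0.6147 / 2.48×10⁻⁶ = 247800 N = 247.8 kN, tensile.

P ≈ 248 kN (tensile)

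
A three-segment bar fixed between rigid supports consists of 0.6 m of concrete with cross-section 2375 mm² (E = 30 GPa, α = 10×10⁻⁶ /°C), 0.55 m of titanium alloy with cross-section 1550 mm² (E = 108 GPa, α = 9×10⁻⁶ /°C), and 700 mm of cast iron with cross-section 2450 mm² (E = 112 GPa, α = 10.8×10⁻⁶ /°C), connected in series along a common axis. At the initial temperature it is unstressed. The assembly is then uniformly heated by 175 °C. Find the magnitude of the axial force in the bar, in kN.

P ≈ 227 kN (compressive)

If the supports were absent, the total length change would be Σ αᵢΔT Lᵢ = 10×10⁻⁶×175×600 + 9×10⁻⁶×175×550 + 10.8×10⁻⁶×175×700 = 3.239 mm.
The walls prevent any net length change, so an axial force P (same in every segment) develops. Compatibility: P · Σ Lᵢ/(AᵢEᵢ) = δ_free.
Σ Lᵢ/(AᵢEᵢ) = 600/(2375×30×10³) + 550/(1550×108×10³) + 700/(2450×112×10³) = 1.426×10⁻⁵ mm/N.
Hence P = δ_free / Σ(L/AE) = 3.239/1.426×10⁻⁵ = 227.2 kN (compressive).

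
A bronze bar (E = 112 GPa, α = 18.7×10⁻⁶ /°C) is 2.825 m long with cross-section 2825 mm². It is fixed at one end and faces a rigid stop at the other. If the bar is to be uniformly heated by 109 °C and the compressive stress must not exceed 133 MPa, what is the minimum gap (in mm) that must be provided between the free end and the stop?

Free expansion if unrestrained: δ_free = αΔT L = 18.7×10⁻⁶ × 109 × 2825 = 5.758 mm.
At the allowable stress the elastic shortening the wall may impose is σL/E = 133 × 2825 / (112×10³) = 3.355 mm.
The gap must absorb the remainder: g_min = 5.758 − 3.355 = 2.404 mm.

g ≈ 2.4 mm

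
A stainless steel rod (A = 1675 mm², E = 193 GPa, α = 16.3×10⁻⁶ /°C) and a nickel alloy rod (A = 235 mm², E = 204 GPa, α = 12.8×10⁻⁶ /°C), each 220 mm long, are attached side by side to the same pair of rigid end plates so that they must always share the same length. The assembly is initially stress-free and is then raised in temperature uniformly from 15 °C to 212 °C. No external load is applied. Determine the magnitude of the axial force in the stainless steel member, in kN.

P ≈ 28.8 kN (compressive in the stainless steel)

Both members must finish at the same length. With the larger α, the stainless steel tends to over-expand; the plates restrain it, putting the stainless steel in compression and the nickel alloy in tension. With no external load the two internal forces are equal and opposite, magnitude P.
Compatibility of the two members (thermal + elastic change equal): (α₁ − α₂)ΔT = P·[1/(A₁E₁) + 1/(A₂E₂)].
|α₁ − α₂|·ΔT = 3.5×10⁻⁶ × 197 = 0.0006895.
1/(A₁E₁) + 1/(A₂E₂) = 1/(1675×193×10³) + 1/(235×204×10³) = 2.395×10⁻⁸ N⁻¹.
P = 0.0006895 / 2.395×10⁻⁸ = 28790 N = 28.79 kN.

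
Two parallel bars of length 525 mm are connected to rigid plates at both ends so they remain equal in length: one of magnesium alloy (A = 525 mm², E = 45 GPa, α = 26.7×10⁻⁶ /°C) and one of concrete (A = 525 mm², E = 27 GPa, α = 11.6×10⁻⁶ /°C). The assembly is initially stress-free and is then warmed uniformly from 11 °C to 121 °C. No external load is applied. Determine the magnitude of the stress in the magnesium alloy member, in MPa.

σ ≈ 28 MPa (compressive)

Both members must finish at the same length. With the larger α, the magnesium alloy tends to over-expand; the plates restrain it, putting the magnesium alloy in compression and the concrete in tension. With no external load the two internal forces are equal and opposite, magnitude P.
Compatibility of the two members (thermal + elastic change equal): (α₁ − α₂)ΔT = P·[1/(A₁E₁) + 1/(A₂E₂)].
|α₁ − α₂|·ΔT = 15.1×10⁻⁶ × 110 = 0.001661.
1/(A₁E₁) + 1/(A₂E₂) = 1/(525×45×10³) + 1/(525×27×10³) = 1.129×10⁻⁷ N⁻¹.
So P = 0.001661 / 1.129×10⁻⁷ = 14.72 kN.
σ_{magnesium alloy} = P/A₁ = 14720/525 = 28.03 MPa, compressive.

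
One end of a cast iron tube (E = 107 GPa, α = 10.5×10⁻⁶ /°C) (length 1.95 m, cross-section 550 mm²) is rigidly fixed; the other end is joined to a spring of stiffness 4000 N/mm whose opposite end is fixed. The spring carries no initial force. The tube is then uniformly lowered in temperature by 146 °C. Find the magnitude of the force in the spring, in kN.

The unrestrained thermal change is αΔT L = 10.5×10⁻⁶ × 146 × 1950 = 2.989 mm.
With a force P in the spring, the elastic change of the tube is PL/(AE) and that of the spring is P/k; compatibility requires their sum to equal δ_free.
So P = δ_free / [L/(AE) + 1/k] = 2.989 / [ 1950/(550×107×10³) + 1/(4000) ].
P = 2.989 / 0.0002831 = 10560 N.

P ≈ 10.6 kN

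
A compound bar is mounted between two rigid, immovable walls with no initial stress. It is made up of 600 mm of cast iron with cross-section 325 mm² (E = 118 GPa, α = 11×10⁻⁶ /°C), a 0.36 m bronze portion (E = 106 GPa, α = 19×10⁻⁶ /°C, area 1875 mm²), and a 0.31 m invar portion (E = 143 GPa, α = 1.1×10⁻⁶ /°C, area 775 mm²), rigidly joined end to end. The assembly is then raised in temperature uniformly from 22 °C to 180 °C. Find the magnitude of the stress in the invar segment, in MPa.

Free thermal expansion of the whole bar: Σ αᵢΔT Lᵢ = 11×10⁻⁶×158×600 + 19×10⁻⁶×158×360 + 1.1×10⁻⁶×158×310 = 2.177 mm.
Since the ends are fixed, an axial force P builds up, equal in every segment, with P · Σ Lᵢ/(AᵢEᵢ) = δ_free.
The series flexibility is Σ Lᵢ/(AᵢEᵢ) = 600/(325×118×10³) + 360/(1875×106×10³) + 310/(775×143×10³) = 2.025×10⁻⁵ mm/N.
Hence P = δ_free / Σ(L/AE) = 2.177/2.025×10⁻⁵ = 107.5 kN (compressive).
σ_{invar} = P / A = 107500 / 775 = 138.7 MPa.

σ ≈ 139 MPa (compressive)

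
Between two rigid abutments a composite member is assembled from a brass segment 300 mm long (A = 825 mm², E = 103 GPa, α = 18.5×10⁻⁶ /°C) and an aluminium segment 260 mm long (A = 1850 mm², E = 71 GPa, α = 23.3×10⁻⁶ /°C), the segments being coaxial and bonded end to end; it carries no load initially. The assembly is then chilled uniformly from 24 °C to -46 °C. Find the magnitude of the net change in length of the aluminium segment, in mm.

With the walls removed the bar would change length by δ_free = Σ αᵢΔT Lᵢ = 18.5×10⁻⁶×70×300 + 23.3×10⁻⁶×70×260 = 0.8126 mm.
Since the ends are fixed, an axial force P builds up, equal in every segment, with P · Σ Lᵢ/(AᵢEᵢ) = δ_free.
The series flexibility is Σ Lᵢ/(AᵢEᵢ) = 300/(825×103×10³) + 260/(1850×71×10³) = 5.51×10⁻⁶ mm/N.
Hence P = δ_free / Σ(L/AE) = 0.8126/5.51×10⁻⁶ = 147.5 kN (tensile).
For the aluminium segment, free thermal change = 23.3×10⁻⁶×70×260 = 0.4241 mm and elastic change from P = 147500×260/(1850×71×10³) = 0.2919 mm; these oppose, so the net change is 0.132 mm (segment shortens).

|ΔL| ≈ 0.132 mm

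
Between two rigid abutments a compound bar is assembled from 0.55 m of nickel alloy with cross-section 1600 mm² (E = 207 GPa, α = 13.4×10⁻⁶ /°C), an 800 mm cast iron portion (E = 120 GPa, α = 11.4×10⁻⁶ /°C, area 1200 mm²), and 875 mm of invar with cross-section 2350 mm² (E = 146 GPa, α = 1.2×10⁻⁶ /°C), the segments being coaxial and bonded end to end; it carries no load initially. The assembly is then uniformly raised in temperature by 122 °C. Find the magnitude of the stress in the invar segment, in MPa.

Free thermal expansion of the whole bar: Σ αᵢΔT Lᵢ = 13.4×10⁻⁶×122×550 + 11.4×10⁻⁶×122×800 + 1.2×10⁻⁶×122×875 = 2.14 mm.
The walls prevent any net length change, so an axial force P (same in every segment) develops. Compatibility: P · Σ Lᵢ/(AᵢEᵢ) = δ_free.
The series flexibility is Σ Lᵢ/(AᵢEᵢ) = 550/(1600×207×10³) + 800/(1200×120×10³) + 875/(2350×146×10³) = 9.766×10⁻⁶ mm/N.
So P = 2.14 / 9.766×10⁻⁶ = 219.1 kN, compressive.
σ_{invar} = P / A = 219100 / 2350 = 93.24 MPa.

σ ≈ 93.2 MPa (compressive)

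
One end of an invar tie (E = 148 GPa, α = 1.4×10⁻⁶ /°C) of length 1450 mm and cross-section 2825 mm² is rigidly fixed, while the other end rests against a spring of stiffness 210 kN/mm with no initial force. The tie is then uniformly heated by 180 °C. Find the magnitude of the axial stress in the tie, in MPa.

Free thermal expansion: δ_free = αΔT L = 1.4×10⁻⁶ × 180 × 1450 = 0.3654 mm.
Let P be the compressive force at the spring. The tie shortens elastically by PL/(AE) and the spring compresses by P/k; together these equal δ_free.
So P = δ_free / [L/(AE) + 1/k] = 0.3654 / [ 1450/(2825×148×10³) + 1/(210×10³) ].
P = 0.3654 / 8.23×10⁻⁶ = 44400 N.
σ = P/A = 44400/2825 = 15.72 MPa.

σ ≈ 15.7 MPa (compressive)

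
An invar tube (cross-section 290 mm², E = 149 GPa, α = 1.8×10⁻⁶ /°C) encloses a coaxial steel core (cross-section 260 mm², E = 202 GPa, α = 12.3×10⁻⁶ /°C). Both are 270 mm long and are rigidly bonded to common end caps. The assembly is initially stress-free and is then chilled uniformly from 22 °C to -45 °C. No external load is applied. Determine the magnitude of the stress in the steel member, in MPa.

σ ≈ 64.1 MPa (tensile)

Equilibrium of a rigid end plate with no external load gives equal and opposite internal forces ±P in the two members. Since α_{steel} > α_{invar}, cooling drives the steel into tension and the invar into compression.
Equating the net (thermal + elastic) strains gives |α₁ − α₂|·ΔT = P·[1/(A₁E₁) + 1/(A₂E₂)].
|α₁ − α₂|·ΔT = 10.5×10⁻⁶ × 67 = 0.0007035.
1/(A₁E₁) + 1/(A₂E₂) = 1/(290×149×10³) + 1/(260×202×10³) = 4.218×10⁻⁸ N⁻¹.
P = 0.0007035 / 4.218×10⁻⁸ = 16680 N = 16.68 kN.
σ_{steel} = P/A₂ = 16680/260 = 64.14 MPa, tensile.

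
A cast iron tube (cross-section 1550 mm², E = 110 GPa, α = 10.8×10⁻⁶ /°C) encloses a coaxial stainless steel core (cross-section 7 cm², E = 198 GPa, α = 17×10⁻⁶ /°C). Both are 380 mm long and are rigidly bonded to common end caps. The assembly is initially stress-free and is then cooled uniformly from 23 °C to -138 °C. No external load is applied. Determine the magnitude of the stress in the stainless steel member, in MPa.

The stainless steel has the larger α, so on cooling it would change length more than the cast iron if both were free. The rigid plates force a common final length, so the stainless steel is put into tension and the cast iron into compression, with equal and opposite forces P (no external load).
Equating the net (thermal + elastic) strains gives |α₁ − α₂|·ΔT = P·[1/(A₁E₁) + 1/(A₂E₂)].
|α₁ − α₂|·ΔT = 6.2×10⁻⁶ × 161 = 0.0009982.
1/(A₁E₁) + 1/(A₂E₂) = 1/(1550×110×10³) + 1/(700×198×10³) = 1.308×10⁻⁸ N⁻¹.
P = 0.0009982 / 1.308×10⁻⁸ = 76310 N = 76.31 kN.
σ_{stainless steel} = P/A₂ = 76310/700 = 109 MPa, tensile.

σ ≈ 109 MPa (tensile)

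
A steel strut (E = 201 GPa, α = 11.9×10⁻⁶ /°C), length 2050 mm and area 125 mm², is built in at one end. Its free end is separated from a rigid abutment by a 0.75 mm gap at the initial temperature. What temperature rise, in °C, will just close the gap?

ΔT ≈ 30.7 °C

The gap closes when αΔT L = 0.75 mm, since the strut is still unstressed at that instant.
So ΔT = g/(αL) = 0.75/(11.9×10⁻⁶ × 2050) = 30.74 °C.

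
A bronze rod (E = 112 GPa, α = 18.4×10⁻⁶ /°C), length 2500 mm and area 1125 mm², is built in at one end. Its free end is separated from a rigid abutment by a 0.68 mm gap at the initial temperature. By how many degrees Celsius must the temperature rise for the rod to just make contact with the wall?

Contact occurs when the free expansion equals the gap: αΔT L = 0.68 mm.
ΔT = 0.68 / (18.4×10⁻⁶ × 2500) = 14.78 °C.

ΔT ≈ 14.8 °C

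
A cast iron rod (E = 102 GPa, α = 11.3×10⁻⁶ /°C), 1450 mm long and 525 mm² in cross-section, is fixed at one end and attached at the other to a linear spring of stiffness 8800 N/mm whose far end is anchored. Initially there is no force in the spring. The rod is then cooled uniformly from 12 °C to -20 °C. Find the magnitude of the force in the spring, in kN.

P ≈ 3.73 kN

If the spring were absent the rod would shorten by αΔT L = 11.3×10⁻⁶ × 32 × 1450 = 0.5243 mm.
Let P be the tensile force in the spring. The rod extends elastically by PL/(AE) and the spring stretches by P/k; together these equal δ_free.
So P = δ_free / [L/(AE) + 1/k] = 0.5243 / [ 1450/(525×102×10³) + 1/(8800) ].
P = 0.5243 / 0.0001407 = 3726 N.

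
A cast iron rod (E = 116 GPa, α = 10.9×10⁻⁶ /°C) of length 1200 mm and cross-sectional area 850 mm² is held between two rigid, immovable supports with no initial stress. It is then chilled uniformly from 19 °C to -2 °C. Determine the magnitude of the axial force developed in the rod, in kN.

The ends cannot move, so σ = EαΔT = 116×10³ × 10.9×10⁻⁶ × 21 = 26.55 MPa.
Axial force P = σA = 26.55 × 850 = 22570 N = 22.57 kN, tensile.

P ≈ 22.6 kN (tensile)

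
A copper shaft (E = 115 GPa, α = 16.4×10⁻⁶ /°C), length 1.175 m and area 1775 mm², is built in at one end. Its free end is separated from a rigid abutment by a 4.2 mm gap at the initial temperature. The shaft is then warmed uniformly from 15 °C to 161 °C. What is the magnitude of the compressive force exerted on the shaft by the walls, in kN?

Free thermal elongation = αΔT L = 16.4×10⁻⁶ × 146 × 1175 = 2.813 mm.
This is smaller than the 4.2 mm clearance, so the shaft expands freely without reaching the stop — the stress is zero.

P ≈ 0 kN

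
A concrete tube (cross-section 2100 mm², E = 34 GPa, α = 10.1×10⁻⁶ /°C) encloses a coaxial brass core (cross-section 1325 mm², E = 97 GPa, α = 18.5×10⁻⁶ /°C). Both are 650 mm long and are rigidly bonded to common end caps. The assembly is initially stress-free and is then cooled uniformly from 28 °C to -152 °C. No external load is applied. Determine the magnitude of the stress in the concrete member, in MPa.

σ ≈ 33 MPa (compressive)

The brass has the larger α, so on cooling it would change length more than the concrete if both were free. The rigid plates force a common final length, so the brass is put into tension and the concrete into compression, with equal and opposite forces P (no external load).
Setting the final lengths equal and cancelling L: (α₁ − α₂)ΔT = P/(A₁E₁) + P/(A₂E₂).
|α₁ − α₂|·ΔT = 8.4×10⁻⁶ × 180 = 0.001512.
1/(A₁E₁) + 1/(A₂E₂) = 1/(2100×34×10³) + 1/(1325×97×10³) = 2.179×10⁻⁸ N⁻¹.
P = 0.001512 / 2.179×10⁻⁸ = 69400 N = 69.4 kN.
σ_{concrete} = P/A₁ = 69400/2100 = 33.05 MPa, compressive.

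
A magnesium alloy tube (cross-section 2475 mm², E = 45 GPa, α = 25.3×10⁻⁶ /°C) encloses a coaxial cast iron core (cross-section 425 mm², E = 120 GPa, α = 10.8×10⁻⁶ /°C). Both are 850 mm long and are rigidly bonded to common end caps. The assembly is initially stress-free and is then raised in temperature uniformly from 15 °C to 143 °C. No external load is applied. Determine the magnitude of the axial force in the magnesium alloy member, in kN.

P ≈ 64.9 kN (compressive in the magnesium alloy)

Both members must finish at the same length. With the larger α, the magnesium alloy tends to over-expand; the plates restrain it, putting the magnesium alloy in compression and the cast iron in tension. With no external load the two internal forces are equal and opposite, magnitude P.
Setting the final lengths equal and cancelling L: (α₁ − α₂)ΔT = P/(A₁E₁) + P/(A₂E₂).
|α₁ − α₂|·ΔT = 14.5×10⁻⁶ × 128 = 0.001856.
1/(A₁E₁) + 1/(A₂E₂) = 1/(2475×45×10³) + 1/(425×120×10³) = 2.859×10⁻⁸ N⁻¹.
So P = 0.001856 / 2.859×10⁻⁸ = 64.93 kN.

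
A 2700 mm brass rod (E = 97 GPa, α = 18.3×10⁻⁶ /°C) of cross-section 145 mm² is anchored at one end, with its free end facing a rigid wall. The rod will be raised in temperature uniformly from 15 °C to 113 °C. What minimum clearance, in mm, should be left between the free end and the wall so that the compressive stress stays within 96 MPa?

g ≈ 2.17 mm

With no wall the rod would lengthen by αΔT L = 18.3×10⁻⁶ × 98 × 2700 = 4.842 mm.
At the allowable stress the elastic shortening the wall may impose is σL/E = 96 × 2700 / (97×10³) = 2.672 mm.
So the gap has to take up the difference, g_min = δ_free − σL/E = 4.842 − 2.672 = 2.17 mm.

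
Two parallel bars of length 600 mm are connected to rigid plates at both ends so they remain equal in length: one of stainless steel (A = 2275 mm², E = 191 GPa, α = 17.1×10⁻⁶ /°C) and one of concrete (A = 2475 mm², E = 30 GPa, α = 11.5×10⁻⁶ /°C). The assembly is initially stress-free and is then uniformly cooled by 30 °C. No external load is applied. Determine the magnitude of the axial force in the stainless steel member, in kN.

The stainless steel has the larger α, so on cooling it would change length more than the concrete if both were free. The rigid plates force a common final length, so the stainless steel is put into tension and the concrete into compression, with equal and opposite forces P (no external load).
Setting the final lengths equal and cancelling L: (α₁ − α₂)ΔT = P/(A₁E₁) + P/(A₂E₂).
|α₁ − α₂|·ΔT = 5.6×10⁻⁶ × 30 = 0.000168.
1/(A₁E₁) + 1/(A₂E₂) = 1/(2275×191×10³) + 1/(2475×30×10³) = 1.577×10⁻⁸ N⁻¹.
So P = 0.000168 / 1.577×10⁻⁸ = 10.65 kN.

P ≈ 10.7 kN (tensile in the stainless steel)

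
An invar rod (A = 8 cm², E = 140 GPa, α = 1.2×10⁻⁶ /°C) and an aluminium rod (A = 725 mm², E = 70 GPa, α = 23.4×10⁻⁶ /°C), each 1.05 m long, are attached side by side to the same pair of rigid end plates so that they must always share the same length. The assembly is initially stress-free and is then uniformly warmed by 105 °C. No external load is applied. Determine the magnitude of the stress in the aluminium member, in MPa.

σ ≈ 112 MPa (compressive)

The aluminium has the larger α, so on heating it would change length more than the invar if both were free. The rigid plates force a common final length, so the aluminium is put into compression and the invar into tension, with equal and opposite forces P (no external load).
Equating the net (thermal + elastic) strains gives |α₁ − α₂|·ΔT = P·[1/(A₁E₁) + 1/(A₂E₂)].
|α₁ − α₂|·ΔT = 22.2×10⁻⁶ × 105 = 0.002331.
1/(A₁E₁) + 1/(A₂E₂) = 1/(800×140×10³) + 1/(725×70×10³) = 2.863×10⁻⁸ N⁻¹.
P = 0.002331 / 2.863×10⁻⁸ = 81410 N = 81.41 kN.
σ_{aluminium} = P/A₂ = 81410/725 = 112.3 MPa, compressive.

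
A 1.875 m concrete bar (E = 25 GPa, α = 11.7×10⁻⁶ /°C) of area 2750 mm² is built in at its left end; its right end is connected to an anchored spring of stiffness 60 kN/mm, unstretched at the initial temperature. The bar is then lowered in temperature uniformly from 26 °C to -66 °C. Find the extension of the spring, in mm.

If the spring were absent the bar would shorten by αΔT L = 11.7×10⁻⁶ × 92 × 1875 = 2.018 mm.
With a force P in the spring, the elastic change of the bar is PL/(AE) and that of the spring is P/k; compatibility requires their sum to equal δ_free.
So P = δ_free / [L/(AE) + 1/k] = 2.018 / [ 1875/(2750×25×10³) + 1/(60×10³) ].
P = 2.018 / 4.394×10⁻⁵ = 45930 N.
Spring extension = P/k = 45930/(60×10³) = 0.7655 mm.

δ ≈ 0.766 mm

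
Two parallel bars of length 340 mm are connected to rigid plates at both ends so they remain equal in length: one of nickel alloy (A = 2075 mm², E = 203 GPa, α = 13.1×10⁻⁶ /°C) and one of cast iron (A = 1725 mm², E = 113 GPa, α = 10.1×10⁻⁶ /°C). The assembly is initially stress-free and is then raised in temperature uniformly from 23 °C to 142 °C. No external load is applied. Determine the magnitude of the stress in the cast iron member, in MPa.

The nickel alloy has the larger α, so on heating it would change length more than the cast iron if both were free. The rigid plates force a common final length, so the nickel alloy is put into compression and the cast iron into tension, with equal and opposite forces P (no external load).
Setting the final lengths equal and cancelling L: (α₁ − α₂)ΔT = P/(A₁E₁) + P/(A₂E₂).
|α₁ − α₂|·ΔT = 3×10⁻⁶ × 119 = 0.000357.
1/(A₁E₁) + 1/(A₂E₂) = 1/(2075×203×10³) + 1/(1725×113×10³) = 7.504×10⁻⁹ N⁻¹.
So P = 0.000357 / 7.504×10⁻⁹ = 47.57 kN.
σ_{cast iron} = P/A₂ = 47570/1725 = 27.58 MPa, tensile.

σ ≈ 27.6 MPa (tensile)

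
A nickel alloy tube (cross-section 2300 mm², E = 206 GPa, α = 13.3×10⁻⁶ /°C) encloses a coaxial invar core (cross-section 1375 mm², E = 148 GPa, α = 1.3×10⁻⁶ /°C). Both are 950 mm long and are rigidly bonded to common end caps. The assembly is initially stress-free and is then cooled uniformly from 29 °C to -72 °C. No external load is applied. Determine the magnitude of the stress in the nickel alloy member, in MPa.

σ ≈ 75 MPa (tensile)

Both members must finish at the same length. With the larger α, the nickel alloy tends to over-contract; the plates restrain it, putting the nickel alloy in tension and the invar in compression. With no external load the two internal forces are equal and opposite, magnitude P.
Setting the final lengths equal and cancelling L: (α₁ − α₂)ΔT = P/(A₁E₁) + P/(A₂E₂).
|α₁ − α₂|·ΔT = 12×10⁻⁶ × 101 = 0.001212.
1/(A₁E₁) + 1/(A₂E₂) = 1/(2300×206×10³) + 1/(1375×148×10³) = 7.025×10⁻⁹ N⁻¹.
So P = 0.001212 / 7.025×10⁻⁹ = 172.5 kN.
σ_{nickel alloy} = P/A₁ = 172500/2300 = 75.02 MPa, tensile.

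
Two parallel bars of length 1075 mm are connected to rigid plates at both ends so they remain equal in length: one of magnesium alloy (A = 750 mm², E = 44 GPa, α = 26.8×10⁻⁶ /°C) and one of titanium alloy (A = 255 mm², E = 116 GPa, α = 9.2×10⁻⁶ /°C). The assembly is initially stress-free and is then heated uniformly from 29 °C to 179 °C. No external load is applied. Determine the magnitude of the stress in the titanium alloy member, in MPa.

σ ≈ 161 MPa (tensile)

Both members must finish at the same length. With the larger α, the magnesium alloy tends to over-expand; the plates restrain it, putting the magnesium alloy in compression and the titanium alloy in tension. With no external load the two internal forces are equal and opposite, magnitude P.
Setting the final lengths equal and cancelling L: (α₁ − α₂)ΔT = P/(A₁E₁) + P/(A₂E₂).
|α₁ − α₂|·ΔT = 17.6×10⁻⁶ × 150 = 0.00264.
1/(A₁E₁) + 1/(A₂E₂) = 1/(750×44×10³) + 1/(255×116×10³) = 6.411×10⁻⁸ N⁻¹.
P = 0.00264 / 6.411×10⁻⁸ = 41180 N = 41.18 kN.
σ_{titanium alloy} = P/A₂ = 41180/255 = 161.5 MPa, tensile.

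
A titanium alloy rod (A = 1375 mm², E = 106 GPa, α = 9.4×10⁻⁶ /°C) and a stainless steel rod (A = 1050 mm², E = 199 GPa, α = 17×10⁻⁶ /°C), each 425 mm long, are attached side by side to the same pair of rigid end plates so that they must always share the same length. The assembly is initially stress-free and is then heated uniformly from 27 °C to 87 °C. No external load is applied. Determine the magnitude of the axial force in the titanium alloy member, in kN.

P ≈ 39.2 kN (tensile in the titanium alloy)

The stainless steel has the larger α, so on heating it would change length more than the titanium alloy if both were free. The rigid plates force a common final length, so the stainless steel is put into compression and the titanium alloy into tension, with equal and opposite forces P (no external load).
Compatibility of the two members (thermal + elastic change equal): (α₁ − α₂)ΔT = P·[1/(A₁E₁) + 1/(A₂E₂)].
|α₁ − α₂|·ΔT = 7.6×10⁻⁶ × 60 = 0.000456.
1/(A₁E₁) + 1/(A₂E₂) = 1/(1375×106×10³) + 1/(1050×199×10³) = 1.165×10⁻⁸ N⁻¹.
So P = 0.000456 / 1.165×10⁻⁸ = 39.15 kN.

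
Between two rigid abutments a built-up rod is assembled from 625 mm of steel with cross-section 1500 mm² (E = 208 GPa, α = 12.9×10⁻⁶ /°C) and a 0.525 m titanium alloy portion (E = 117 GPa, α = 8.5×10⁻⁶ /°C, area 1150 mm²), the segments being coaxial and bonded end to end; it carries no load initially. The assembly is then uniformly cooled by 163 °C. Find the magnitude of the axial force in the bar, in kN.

P ≈ 346 kN (tensile)

If the supports were absent, the total length change would be Σ αᵢΔT Lᵢ = 12.9×10⁻⁶×163×625 + 8.5×10⁻⁶×163×525 = 2.042 mm.
Since the ends are fixed, an axial force P builds up, equal in every segment, with P · Σ Lᵢ/(AᵢEᵢ) = δ_free.
Σ Lᵢ/(AᵢEᵢ) = 625/(1500×208×10³) + 525/(1150×117×10³) = 5.905×10⁻⁶ mm/N.
P = 2.042 / 5.905×10⁻⁶ = 345700 N = 345.7 kN, tensile.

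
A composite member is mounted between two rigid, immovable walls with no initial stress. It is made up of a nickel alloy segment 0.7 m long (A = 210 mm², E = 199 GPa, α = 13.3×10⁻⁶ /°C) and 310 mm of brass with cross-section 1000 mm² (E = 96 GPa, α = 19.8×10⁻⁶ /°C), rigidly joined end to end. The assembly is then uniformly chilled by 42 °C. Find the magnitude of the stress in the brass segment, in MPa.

σ ≈ 32.5 MPa (tensile)

If the supports were absent, the total length change would be Σ αᵢΔT Lᵢ = 13.3×10⁻⁶×42×700 + 19.8×10⁻⁶×42×310 = 0.6488 mm.
The rigid supports impose zero overall length change; the single axial force P common to all segments must satisfy P Σ Lᵢ/(AᵢEᵢ) = δ_free.
The series flexibility is Σ Lᵢ/(AᵢEᵢ) = 700/(210×199×10³) + 310/(1000×96×10³) = 1.998×10⁻⁵ mm/N.
So P = 0.6488 / 1.998×10⁻⁵ = 32.47 kN, tensile.
σ_{brass} = P / A = 32470 / 1000 = 32.47 MPa.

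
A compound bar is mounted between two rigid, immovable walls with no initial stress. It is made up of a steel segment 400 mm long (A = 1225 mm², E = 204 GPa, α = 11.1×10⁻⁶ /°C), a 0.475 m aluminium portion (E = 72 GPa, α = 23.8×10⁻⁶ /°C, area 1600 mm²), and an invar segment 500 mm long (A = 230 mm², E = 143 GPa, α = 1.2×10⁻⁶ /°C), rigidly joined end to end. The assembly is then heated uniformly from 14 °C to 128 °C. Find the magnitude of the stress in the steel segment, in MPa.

σ ≈ 72.7 MPa (compressive)

With the walls removed the bar would change length by δ_free = Σ αᵢΔT Lᵢ = 11.1×10⁻⁶×114×400 + 23.8×10⁻⁶×114×475 + 1.2×10⁻⁶×114×500 = 1.863 mm.
Since the ends are fixed, an axial force P builds up, equal in every segment, with P · Σ Lᵢ/(AᵢEᵢ) = δ_free.
The series flexibility is Σ Lᵢ/(AᵢEᵢ) = 400/(1225×204×10³) + 475/(1600×72×10³) + 500/(230×143×10³) = 2.093×10⁻⁵ mm/N.
So P = 1.863 / 2.093×10⁻⁵ = 89.04 kN, compressive.
σ_{steel} = P / A = 89040 / 1225 = 72.69 MPa.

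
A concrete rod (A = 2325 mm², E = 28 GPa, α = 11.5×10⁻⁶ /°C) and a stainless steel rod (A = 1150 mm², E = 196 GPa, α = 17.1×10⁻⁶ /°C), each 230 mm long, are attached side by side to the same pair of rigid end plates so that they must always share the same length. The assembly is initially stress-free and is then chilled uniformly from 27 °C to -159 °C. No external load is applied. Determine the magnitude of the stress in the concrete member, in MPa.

Equilibrium of a rigid end plate with no external load gives equal and opposite internal forces ±P in the two members. Since α_{stainless steel} > α_{concrete}, cooling drives the stainless steel into tension and the concrete into compression.
Setting the final lengths equal and cancelling L: (α₁ − α₂)ΔT = P/(A₁E₁) + P/(A₂E₂).
|α₁ − α₂|·ΔT = 5.6×10⁻⁶ × 186 = 0.001042.
1/(A₁E₁) + 1/(A₂E₂) = 1/(2325×28×10³) + 1/(1150×196×10³) = 1.98×10⁻⁸ N⁻¹.
P = 0.001042 / 1.98×10⁻⁸ = 52610 N = 52.61 kN.
σ_{concrete} = P/A₁ = 52610/2325 = 22.63 MPa, compressive.

σ ≈ 22.6 MPa (compressive)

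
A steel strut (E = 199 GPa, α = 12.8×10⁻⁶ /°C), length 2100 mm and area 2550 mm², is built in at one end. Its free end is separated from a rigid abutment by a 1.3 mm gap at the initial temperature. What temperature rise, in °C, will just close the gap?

ΔT ≈ 48.4 °C

Contact occurs when the free expansion equals the gap: αΔT L = 1.3 mm.
ΔT = 1.3 / (12.8×10⁻⁶ × 2100) = 48.36 °C.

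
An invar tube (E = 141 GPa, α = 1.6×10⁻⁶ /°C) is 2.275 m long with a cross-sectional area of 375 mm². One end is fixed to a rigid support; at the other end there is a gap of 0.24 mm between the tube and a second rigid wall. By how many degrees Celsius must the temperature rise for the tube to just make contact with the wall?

ΔT ≈ 65.9 °C

Contact occurs when the free expansion equals the gap: αΔT L = 0.24 mm.
ΔT = 0.24 / (1.6×10⁻⁶ × 2275) = 65.93 °C.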